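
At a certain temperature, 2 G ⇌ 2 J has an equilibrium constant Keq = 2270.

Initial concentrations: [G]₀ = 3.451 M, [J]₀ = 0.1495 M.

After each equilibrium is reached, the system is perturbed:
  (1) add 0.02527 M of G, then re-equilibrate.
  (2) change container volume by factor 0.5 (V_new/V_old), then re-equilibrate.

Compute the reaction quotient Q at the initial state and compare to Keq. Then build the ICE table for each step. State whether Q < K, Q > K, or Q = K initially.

Q₀ = 0.001877 vs Keq = 2270 ⇒ Q<K, forward
Step 1:
                    G           J
  I             3.451      0.1495
  C            -3.377       3.377
  E           0.07402       3.526
  solve Keq expr → x = 1.688; check Q = 2270
Then add 0.02527 M of G.
Step 2:
                    G           J
  I           0.09929       3.526
  C          -0.02475     0.02475
  E           0.07454       3.551
  solve Keq expr → x = 0.01238; check Q = 2270
Then change container volume by factor 0.5 (V_new/V_old).
Step 3:
                    G           J
  I            0.1491       7.102
  C                 0           0
  E            0.1491       7.102
  solve Keq expr → x = 0; check Q = 2270

Q₀ = 0.001877; Q < K (proceeds forward)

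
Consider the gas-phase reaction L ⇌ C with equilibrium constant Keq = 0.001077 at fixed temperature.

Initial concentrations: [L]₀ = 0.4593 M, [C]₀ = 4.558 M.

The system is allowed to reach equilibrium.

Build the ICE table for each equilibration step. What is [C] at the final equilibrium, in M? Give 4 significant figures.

Q₀ = 9.924 vs Keq = 0.001077 ⇒ Q>K, reverse
Step 1:
                    L           C
  Initial      0.4593       4.558
  Change        4.553      -4.553
  Equil         5.012    0.005398
  solve Keq expr → x = -4.553; check Q = 0.001077

[C]_eq = 0.005398 M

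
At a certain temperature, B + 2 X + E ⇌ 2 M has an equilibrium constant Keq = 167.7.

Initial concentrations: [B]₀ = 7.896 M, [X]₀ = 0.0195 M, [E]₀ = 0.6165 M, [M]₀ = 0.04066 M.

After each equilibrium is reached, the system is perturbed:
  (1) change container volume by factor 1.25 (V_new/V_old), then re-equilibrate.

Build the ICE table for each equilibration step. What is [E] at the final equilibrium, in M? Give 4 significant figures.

Q₀ = 0.8932 vs Keq = 167.7 ⇒ Q<K, forward
Step 1:
                  B         X         E         M
  init        7.896    0.0195    0.6165   0.04066
  Δ       -0.008725  -0.01745 -0.008725   0.01745
  eq          7.887   0.00205    0.6078   0.05811
  solve Keq expr → x = 0.008725; check Q = 167.7
Then change container volume by factor 1.25 (V_new/V_old).
Step 2:
                  B         X         E         M
  init         6.31   0.00164    0.4862   0.04649
  Δ       1.9609e-04 3.9217e-04 1.9609e-04 -3.9217e-04
  eq           6.31  0.002032    0.4864    0.0461
  solve Keq expr → x = -1.9609e-04; check Q = 167.7

[E]_eq = 0.4864 M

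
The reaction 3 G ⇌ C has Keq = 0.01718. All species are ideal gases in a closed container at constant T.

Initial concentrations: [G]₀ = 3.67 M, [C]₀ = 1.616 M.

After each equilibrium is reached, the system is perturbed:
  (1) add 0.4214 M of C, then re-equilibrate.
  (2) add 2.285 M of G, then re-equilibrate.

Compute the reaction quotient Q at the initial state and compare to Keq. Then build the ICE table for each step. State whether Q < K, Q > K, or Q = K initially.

Q₀ = 0.03269 vs Keq = 0.01718 ⇒ Q>K, reverse
Step 1:
                   G          C
  I             3.67      1.616
  C            0.661    -0.2203
  E            4.331      1.396
  solve Keq expr → x = -0.2203; check Q = 0.01718
Then add 0.4214 M of C.
Step 2:
                   G          C
  I            4.331      1.817
  C           0.3075    -0.1025
  E            4.638      1.715
  solve Keq expr → x = -0.1025; check Q = 0.01718
Then add 2.285 M of G.
Step 3:
                   G          C
  I            6.923      1.715
  C           -1.798     0.5992
  E            5.126      2.314
  solve Keq expr → x = 0.5992; check Q = 0.01718

Q₀ = 0.03269; Q > K (proceeds reverse)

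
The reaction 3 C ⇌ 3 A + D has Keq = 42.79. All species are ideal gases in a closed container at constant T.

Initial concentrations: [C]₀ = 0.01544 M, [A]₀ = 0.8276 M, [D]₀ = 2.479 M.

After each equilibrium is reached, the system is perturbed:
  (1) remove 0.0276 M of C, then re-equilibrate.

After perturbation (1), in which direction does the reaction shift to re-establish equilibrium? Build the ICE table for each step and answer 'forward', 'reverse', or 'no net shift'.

Direction: reverse

Q₀ = 3.8176e+05 vs Keq = 42.79 ⇒ Q>K, reverse
Step 1:
                   C          A          D
  init       0.01544     0.8276      2.479
  Δ           0.2181    -0.2181   -0.07269
  eq          0.2335     0.6095      2.406
  solve Keq expr → x = -0.07269; check Q = 42.79
Then remove 0.0276 M of C.
Step 2:
                   C          A          D
  init        0.2059     0.6095      2.406
  Δ          0.01981   -0.01981  -0.006602
  eq          0.2257     0.5897        2.4
  solve Keq expr → x = -0.006602; check Q = 42.79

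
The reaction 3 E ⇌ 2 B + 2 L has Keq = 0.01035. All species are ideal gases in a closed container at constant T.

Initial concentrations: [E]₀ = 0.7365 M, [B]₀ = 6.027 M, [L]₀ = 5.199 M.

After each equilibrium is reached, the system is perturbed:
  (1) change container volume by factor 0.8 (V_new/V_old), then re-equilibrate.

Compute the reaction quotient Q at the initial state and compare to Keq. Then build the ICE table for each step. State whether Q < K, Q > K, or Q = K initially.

Q₀ = 2458; Q > K (proceeds reverse)

Q₀ = 2458 vs Keq = 0.01035 ⇒ Q>K, reverse
Step 1:
                   E          B          L
  Initial     0.7365      6.027      5.199
  Change       6.268     -4.179     -4.179
  Equil        7.004      1.848       1.02
  solve Keq expr → x = -2.089; check Q = 0.01035
Then change container volume by factor 0.8 (V_new/V_old).
Step 2:
                   E          B          L
  Initial      8.756       2.31      1.275
  Change      0.1113   -0.07423   -0.07423
  Equil        8.867      2.236      1.201
  solve Keq expr → x = -0.03711; check Q = 0.01035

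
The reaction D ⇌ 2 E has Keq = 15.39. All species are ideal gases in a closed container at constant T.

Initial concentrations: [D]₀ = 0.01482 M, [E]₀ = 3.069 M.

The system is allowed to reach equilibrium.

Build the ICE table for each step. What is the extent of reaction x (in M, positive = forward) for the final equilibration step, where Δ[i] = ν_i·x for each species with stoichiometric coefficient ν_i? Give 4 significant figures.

x = -0.3499 M

Q₀ = 635.5 vs Keq = 15.39 ⇒ Q>K, reverse
Step 1:
                  D         E
  I         0.01482     3.069
  C          0.3499   -0.6998
  E          0.3647     2.369
  solve Keq expr → x = -0.3499; check Q = 15.39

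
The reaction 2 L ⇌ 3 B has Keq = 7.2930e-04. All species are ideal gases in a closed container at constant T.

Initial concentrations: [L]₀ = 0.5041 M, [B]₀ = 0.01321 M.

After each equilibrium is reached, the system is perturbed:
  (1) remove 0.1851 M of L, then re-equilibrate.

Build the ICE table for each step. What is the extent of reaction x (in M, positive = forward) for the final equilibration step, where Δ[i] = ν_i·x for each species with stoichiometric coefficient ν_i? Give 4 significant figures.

Q₀ = 9.0714e-06 vs Keq = 7.2930e-04 ⇒ Q<K, forward
Step 1:
                  L         B
  init       0.5041   0.01321
  Δ        -0.02779   0.04169
  eq         0.4763    0.0549
  solve Keq expr → x = 0.0139; check Q = 7.2930e-04
Then remove 0.1851 M of L.
Step 2:
                  L         B
  init       0.2912    0.0549
  Δ        0.009655  -0.01448
  eq         0.3009   0.04042
  solve Keq expr → x = -0.004828; check Q = 7.2930e-04

x = -0.004828 M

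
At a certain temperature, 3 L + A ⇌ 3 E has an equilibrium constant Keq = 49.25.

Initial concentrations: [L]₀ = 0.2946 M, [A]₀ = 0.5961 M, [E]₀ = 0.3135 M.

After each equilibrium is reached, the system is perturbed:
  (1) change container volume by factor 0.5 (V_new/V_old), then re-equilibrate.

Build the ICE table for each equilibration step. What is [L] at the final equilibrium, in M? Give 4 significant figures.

Q₀ = 2.022 vs Keq = 49.25 ⇒ Q<K, forward
Step 1:
                    L           A           E
  init         0.2946      0.5961      0.3135
  Δ           -0.1426    -0.04753      0.1426
  eq            0.152      0.5486      0.4561
  solve Keq expr → x = 0.04753; check Q = 49.25
Then change container volume by factor 0.5 (V_new/V_old).
Step 2:
                    L           A           E
  init          0.304       1.097      0.9122
  Δ           -0.0486     -0.0162      0.0486
  eq           0.2554       1.081      0.9608
  solve Keq expr → x = 0.0162; check Q = 49.25

[L]_eq = 0.2554 M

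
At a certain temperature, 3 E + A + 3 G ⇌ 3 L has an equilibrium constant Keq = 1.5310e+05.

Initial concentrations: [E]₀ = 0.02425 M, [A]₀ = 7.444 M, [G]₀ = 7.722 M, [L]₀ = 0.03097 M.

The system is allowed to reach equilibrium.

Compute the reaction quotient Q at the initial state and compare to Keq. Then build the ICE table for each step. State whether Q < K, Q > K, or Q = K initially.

Q₀ = 6.0770e-04; Q < K (proceeds forward)

Q₀ = 6.0770e-04 vs Keq = 1.5310e+05 ⇒ Q<K, forward
Step 1:
                  E         A         G         L
  Initial   0.02425     7.444     7.722   0.03097
  Change   -0.02418  -0.00806  -0.02418   0.02418
  Equil   6.8615e-05     7.436     7.698   0.05515
  solve Keq expr → x = 0.00806; check Q = 1.5310e+05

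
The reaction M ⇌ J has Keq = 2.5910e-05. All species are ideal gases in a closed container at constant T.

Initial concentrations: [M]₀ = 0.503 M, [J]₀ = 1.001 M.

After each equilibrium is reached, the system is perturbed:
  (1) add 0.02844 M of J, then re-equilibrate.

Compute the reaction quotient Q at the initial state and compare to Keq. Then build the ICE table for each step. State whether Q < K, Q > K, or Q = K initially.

Q₀ = 1.99 vs Keq = 2.5910e-05 ⇒ Q>K, reverse
Step 1:
                   M          J
  Initial      0.503      1.001
  Change       1.001     -1.001
  Equil        1.504 3.8968e-05
  solve Keq expr → x = -1.001; check Q = 2.5910e-05
Then add 0.02844 M of J.
Step 2:
                   M          J
  Initial      1.504    0.02848
  Change     0.02844   -0.02844
  Equil        1.532 3.9704e-05
  solve Keq expr → x = -0.02844; check Q = 2.5910e-05

Q₀ = 1.99; Q > K (proceeds reverse)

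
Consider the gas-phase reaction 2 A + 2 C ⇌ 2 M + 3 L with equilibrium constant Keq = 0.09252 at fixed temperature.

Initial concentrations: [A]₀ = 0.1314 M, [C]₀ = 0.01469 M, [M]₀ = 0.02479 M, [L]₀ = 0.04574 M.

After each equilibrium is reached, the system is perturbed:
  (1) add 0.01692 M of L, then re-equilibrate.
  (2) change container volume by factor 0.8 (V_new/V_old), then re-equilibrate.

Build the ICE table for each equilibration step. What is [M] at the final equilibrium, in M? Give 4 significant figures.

Q₀ = 0.01578 vs Keq = 0.09252 ⇒ Q<K, forward
Step 1:
                    A           C           M           L
  init         0.1314     0.01469     0.02479     0.04574
  Δ         -0.005095   -0.005095    0.005095    0.007643
  eq           0.1263    0.009595     0.02989     0.05338
  solve Keq expr → x = 0.002548; check Q = 0.09252
Then add 0.01692 M of L.
Step 2:
                    A           C           M           L
  init         0.1263    0.009595     0.02989      0.0703
  Δ          0.002452    0.002452   -0.002452   -0.003678
  eq           0.1288     0.01205     0.02743     0.06663
  solve Keq expr → x = -0.001226; check Q = 0.09252
Then change container volume by factor 0.8 (V_new/V_old).
Step 3:
                    A           C           M           L
  init         0.1609     0.01506     0.03429     0.08328
  Δ        8.7493e-04  8.7493e-04 -8.7493e-04   -0.001312
  eq           0.1618     0.01593     0.03342     0.08197
  solve Keq expr → x = -4.3747e-04; check Q = 0.09252

[M]_eq = 0.03342 M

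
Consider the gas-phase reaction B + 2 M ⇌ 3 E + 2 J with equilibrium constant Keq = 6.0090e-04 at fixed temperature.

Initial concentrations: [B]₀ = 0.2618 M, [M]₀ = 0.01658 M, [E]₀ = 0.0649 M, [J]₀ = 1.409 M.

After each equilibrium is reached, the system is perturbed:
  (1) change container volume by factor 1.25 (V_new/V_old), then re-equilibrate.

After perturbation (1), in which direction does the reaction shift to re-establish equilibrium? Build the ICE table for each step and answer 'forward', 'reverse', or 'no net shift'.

Q₀ = 7.541 vs Keq = 6.0090e-04 ⇒ Q>K, reverse
Step 1:
                   B          M          E          J
  init        0.2618    0.01658     0.0649      1.409
  Δ          0.01946    0.03892   -0.05838   -0.03892
  eq          0.2813     0.0555   0.006521       1.37
  solve Keq expr → x = -0.01946; check Q = 6.0090e-04
Then change container volume by factor 1.25 (V_new/V_old).
Step 2:
                   B          M          E          J
  init         0.225     0.0444   0.005217      1.096
  Δ       -2.6163e-04 -5.2326e-04 7.8489e-04 5.2326e-04
  eq          0.2247    0.04388   0.006002      1.097
  solve Keq expr → x = 2.6163e-04; check Q = 6.0090e-04

Direction: forward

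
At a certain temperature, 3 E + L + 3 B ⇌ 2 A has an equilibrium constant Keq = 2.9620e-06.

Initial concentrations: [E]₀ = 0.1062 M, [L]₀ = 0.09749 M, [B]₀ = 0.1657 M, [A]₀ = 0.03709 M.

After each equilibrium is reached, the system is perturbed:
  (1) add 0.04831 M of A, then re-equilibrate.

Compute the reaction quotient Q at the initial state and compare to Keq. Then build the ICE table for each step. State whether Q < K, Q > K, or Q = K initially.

Q₀ = 2589 vs Keq = 2.9620e-06 ⇒ Q>K, reverse
Step 1:
                  E         L         B         A
  Initial    0.1062   0.09749    0.1657   0.03709
  Change    0.05563   0.01854   0.05563  -0.03709
  Equil      0.1618     0.116    0.2213 3.9740e-06
  solve Keq expr → x = -0.01854; check Q = 2.9620e-06
Then add 0.04831 M of A.
Step 2:
                  E         L         B         A
  Initial    0.1618     0.116    0.2213   0.04831
  Change    0.07245   0.02415   0.07245   -0.0483
  Equil      0.2343    0.1402    0.2938 1.1636e-05
  solve Keq expr → x = -0.02415; check Q = 2.9620e-06

Q₀ = 2589; Q > K (proceeds reverse)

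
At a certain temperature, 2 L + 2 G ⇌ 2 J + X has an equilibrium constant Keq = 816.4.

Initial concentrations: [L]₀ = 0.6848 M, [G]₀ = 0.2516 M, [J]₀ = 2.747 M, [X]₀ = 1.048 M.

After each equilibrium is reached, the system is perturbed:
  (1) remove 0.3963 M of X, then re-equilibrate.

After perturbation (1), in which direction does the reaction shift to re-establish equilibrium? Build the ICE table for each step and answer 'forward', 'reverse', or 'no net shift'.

Direction: forward

Q₀ = 266.4 vs Keq = 816.4 ⇒ Q<K, forward
Step 1:
                  L         G         J         X
  Initial    0.6848    0.2516     2.747     1.048
  Change    -0.0807   -0.0807    0.0807   0.04035
  Equil      0.6041    0.1709     2.828     1.088
  solve Keq expr → x = 0.04035; check Q = 816.4
Then remove 0.3963 M of X.
Step 2:
                  L         G         J         X
  Initial    0.6041    0.1709     2.828     0.692
  Change   -0.02588  -0.02588   0.02588   0.01294
  Equil      0.5782     0.145     2.854     0.705
  solve Keq expr → x = 0.01294; check Q = 816.4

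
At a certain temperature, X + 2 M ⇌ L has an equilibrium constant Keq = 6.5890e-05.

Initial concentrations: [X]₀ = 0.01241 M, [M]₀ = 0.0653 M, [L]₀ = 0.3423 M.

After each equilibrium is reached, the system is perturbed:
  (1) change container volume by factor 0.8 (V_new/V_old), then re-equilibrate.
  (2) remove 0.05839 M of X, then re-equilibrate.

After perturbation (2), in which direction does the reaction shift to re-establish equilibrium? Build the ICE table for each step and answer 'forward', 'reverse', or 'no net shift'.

Q₀ = 6469 vs Keq = 6.5890e-05 ⇒ Q>K, reverse
Step 1:
                    X           M           L
  init        0.01241      0.0653      0.3423
  Δ            0.3423      0.6846     -0.3423
  eq           0.3547      0.7499  1.3142e-05
  solve Keq expr → x = -0.3423; check Q = 6.5890e-05
Then change container volume by factor 0.8 (V_new/V_old).
Step 2:
                    X           M           L
  init         0.4434      0.9373  1.6427e-05
  Δ       -9.2387e-06 -1.8477e-05  9.2387e-06
  eq           0.4434      0.9373  2.5666e-05
  solve Keq expr → x = 9.2387e-06; check Q = 6.5890e-05
Then remove 0.05839 M of X.
Step 3:
                    X           M           L
  init          0.385      0.9373  2.5666e-05
  Δ        3.3796e-06  6.7593e-06 -3.3796e-06
  eq            0.385      0.9373  2.2286e-05
  solve Keq expr → x = -3.3796e-06; check Q = 6.5890e-05

Direction: reverse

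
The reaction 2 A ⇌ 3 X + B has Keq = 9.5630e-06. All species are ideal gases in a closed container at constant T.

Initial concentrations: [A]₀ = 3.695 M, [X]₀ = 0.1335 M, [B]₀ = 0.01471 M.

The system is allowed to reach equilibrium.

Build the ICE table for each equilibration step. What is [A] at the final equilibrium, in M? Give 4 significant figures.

Q₀ = 2.5635e-06 vs Keq = 9.5630e-06 ⇒ Q<K, forward
Step 1:
                   A          X          B
  init         3.695     0.1335    0.01471
  Δ          -0.0238     0.0357     0.0119
  eq           3.671     0.1692    0.02661
  solve Keq expr → x = 0.0119; check Q = 9.5630e-06

[A]_eq = 3.671 M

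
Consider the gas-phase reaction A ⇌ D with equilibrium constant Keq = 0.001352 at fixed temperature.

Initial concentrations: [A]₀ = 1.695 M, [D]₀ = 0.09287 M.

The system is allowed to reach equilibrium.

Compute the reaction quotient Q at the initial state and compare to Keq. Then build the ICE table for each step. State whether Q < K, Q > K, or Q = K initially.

Q₀ = 0.05479; Q > K (proceeds reverse)

Q₀ = 0.05479 vs Keq = 0.001352 ⇒ Q>K, reverse
Step 1:
                   A          D
  Initial      1.695    0.09287
  Change     0.09046   -0.09046
  Equil        1.785   0.002414
  solve Keq expr → x = -0.09046; check Q = 0.001352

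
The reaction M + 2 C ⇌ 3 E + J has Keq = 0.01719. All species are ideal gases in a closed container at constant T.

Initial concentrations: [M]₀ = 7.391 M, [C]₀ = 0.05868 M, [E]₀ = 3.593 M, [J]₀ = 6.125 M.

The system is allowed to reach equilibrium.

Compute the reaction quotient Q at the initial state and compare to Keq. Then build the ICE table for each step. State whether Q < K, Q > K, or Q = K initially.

Q₀ = 1.1163e+04 vs Keq = 0.01719 ⇒ Q>K, reverse
Step 1:
                   M          C          E          J
  Initial      7.391    0.05868      3.593      6.125
  Change        1.03       2.06      -3.09      -1.03
  Equil        8.421      2.118     0.5033      5.095
  solve Keq expr → x = -1.03; check Q = 0.01719

Q₀ = 1.1163e+04; Q > K (proceeds reverse)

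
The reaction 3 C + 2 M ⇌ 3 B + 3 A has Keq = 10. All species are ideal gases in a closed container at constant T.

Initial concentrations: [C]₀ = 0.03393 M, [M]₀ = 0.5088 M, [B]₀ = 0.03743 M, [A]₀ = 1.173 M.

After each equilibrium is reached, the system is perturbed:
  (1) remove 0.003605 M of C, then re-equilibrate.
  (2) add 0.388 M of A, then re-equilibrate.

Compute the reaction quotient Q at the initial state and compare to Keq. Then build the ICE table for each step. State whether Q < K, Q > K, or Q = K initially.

Q₀ = 8.37; Q < K (proceeds forward)

Q₀ = 8.37 vs Keq = 10 ⇒ Q<K, forward
Step 1:
                    C           M           B           A
  Initial     0.03393      0.5088     0.03743       1.173
  Change    -0.001023 -6.8177e-04    0.001023    0.001023
  Equil       0.03291      0.5081     0.03845       1.174
  solve Keq expr → x = 3.4088e-04; check Q = 10
Then remove 0.003605 M of C.
Step 2:
                    C           M           B           A
  Initial      0.0293      0.5081     0.03845       1.174
  Change     0.001888    0.001258   -0.001888   -0.001888
  Equil       0.03119      0.5094     0.03656       1.172
  solve Keq expr → x = -6.2924e-04; check Q = 10
Then add 0.388 M of A.
Step 3:
                    C           M           B           A
  Initial     0.03119      0.5094     0.03656        1.56
  Change     0.004715    0.003143   -0.004715   -0.004715
  Equil        0.0359      0.5125     0.03185       1.555
  solve Keq expr → x = -0.001572; check Q = 10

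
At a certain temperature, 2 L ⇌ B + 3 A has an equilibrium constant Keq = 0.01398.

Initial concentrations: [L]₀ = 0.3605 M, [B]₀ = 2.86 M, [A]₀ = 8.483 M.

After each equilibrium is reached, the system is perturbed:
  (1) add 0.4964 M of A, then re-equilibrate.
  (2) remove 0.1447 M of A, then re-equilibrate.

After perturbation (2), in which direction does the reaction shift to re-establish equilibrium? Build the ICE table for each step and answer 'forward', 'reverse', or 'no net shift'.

Q₀ = 1.3434e+04 vs Keq = 0.01398 ⇒ Q>K, reverse
Step 1:
                    L           B           A
  I            0.3605        2.86       8.483
  C             4.974      -2.487      -7.461
  E             5.335      0.3729       1.022
  solve Keq expr → x = -2.487; check Q = 0.01398
Then add 0.4964 M of A.
Step 2:
                    L           B           A
  I             5.335      0.3729       1.518
  C            0.2237     -0.1118     -0.3355
  E             5.558      0.2611       1.183
  solve Keq expr → x = -0.1118; check Q = 0.01398
Then remove 0.1447 M of A.
Step 3:
                    L           B           A
  I             5.558      0.2611       1.038
  C          -0.06191     0.03096     0.09287
  E             5.496       0.292       1.131
  solve Keq expr → x = 0.03096; check Q = 0.01398

Direction: forward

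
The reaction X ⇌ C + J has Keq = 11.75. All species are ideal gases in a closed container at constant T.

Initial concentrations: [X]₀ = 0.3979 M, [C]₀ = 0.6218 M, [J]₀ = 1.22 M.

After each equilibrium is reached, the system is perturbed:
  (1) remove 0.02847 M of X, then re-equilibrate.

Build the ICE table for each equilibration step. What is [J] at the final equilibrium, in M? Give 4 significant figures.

Q₀ = 1.906 vs Keq = 11.75 ⇒ Q<K, forward
Step 1:
                  X         C         J
  I          0.3979    0.6218      1.22
  C         -0.2823    0.2823    0.2823
  E          0.1156    0.9041     1.502
  solve Keq expr → x = 0.2823; check Q = 11.75
Then remove 0.02847 M of X.
Step 2:
                  X         C         J
  I         0.08713    0.9041     1.502
  C         0.02367  -0.02367  -0.02367
  E          0.1108    0.8804     1.479
  solve Keq expr → x = -0.02367; check Q = 11.75

[J]_eq = 1.479 M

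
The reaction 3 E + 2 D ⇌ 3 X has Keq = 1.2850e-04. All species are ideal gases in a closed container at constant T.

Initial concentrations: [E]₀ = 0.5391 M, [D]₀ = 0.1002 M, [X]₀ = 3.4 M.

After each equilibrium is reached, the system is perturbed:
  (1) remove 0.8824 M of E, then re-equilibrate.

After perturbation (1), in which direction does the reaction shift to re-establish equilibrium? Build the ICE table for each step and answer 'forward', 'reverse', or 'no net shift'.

Q₀ = 2.4986e+04 vs Keq = 1.2850e-04 ⇒ Q>K, reverse
Step 1:
                  E         D         X
  init       0.5391    0.1002       3.4
  Δ           3.093     2.062    -3.093
  eq          3.633     2.163    0.3065
  solve Keq expr → x = -1.031; check Q = 1.2850e-04
Then remove 0.8824 M of E.
Step 2:
                  E         D         X
  init         2.75     2.163    0.3065
  Δ         0.06572   0.04381  -0.06572
  eq          2.816     2.206    0.2408
  solve Keq expr → x = -0.02191; check Q = 1.2850e-04

Direction: reverse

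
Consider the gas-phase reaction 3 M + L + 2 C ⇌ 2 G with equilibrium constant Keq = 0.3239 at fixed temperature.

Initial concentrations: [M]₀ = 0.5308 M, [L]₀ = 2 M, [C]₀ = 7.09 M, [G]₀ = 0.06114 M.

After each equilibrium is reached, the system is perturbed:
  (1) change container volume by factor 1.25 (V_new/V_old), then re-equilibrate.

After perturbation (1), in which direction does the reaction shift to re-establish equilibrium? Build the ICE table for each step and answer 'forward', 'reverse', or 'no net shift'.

Q₀ = 2.4862e-04 vs Keq = 0.3239 ⇒ Q<K, forward
Step 1:
                  M         L         C         G
  Initial    0.5308         2      7.09   0.06114
  Change    -0.3793   -0.1264   -0.2529    0.2529
  Equil      0.1515     1.874     6.837     0.314
  solve Keq expr → x = 0.1264; check Q = 0.3239
Then change container volume by factor 1.25 (V_new/V_old).
Step 2:
                  M         L         C         G
  Initial    0.1212     1.499      5.47    0.2512
  Change    0.03189   0.01063   0.02126  -0.02126
  Equil      0.1531     1.509     5.491      0.23
  solve Keq expr → x = -0.01063; check Q = 0.3239

Direction: reverse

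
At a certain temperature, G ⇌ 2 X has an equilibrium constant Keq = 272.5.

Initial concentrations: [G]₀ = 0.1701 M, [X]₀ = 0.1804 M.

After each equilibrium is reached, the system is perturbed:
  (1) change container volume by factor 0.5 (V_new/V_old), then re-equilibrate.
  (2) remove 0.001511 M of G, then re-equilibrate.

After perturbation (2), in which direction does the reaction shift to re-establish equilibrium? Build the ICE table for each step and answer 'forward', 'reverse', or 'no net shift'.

Direction: reverse

Q₀ = 0.1913 vs Keq = 272.5 ⇒ Q<K, forward
Step 1:
                   G          X
  I           0.1701     0.1804
  C          -0.1691     0.3382
  E       9.8706e-04     0.5186
  solve Keq expr → x = 0.1691; check Q = 272.5
Then change container volume by factor 0.5 (V_new/V_old).
Step 2:
                   G          X
  I         0.001974      1.037
  C         0.001945  -0.003889
  E         0.003919      1.033
  solve Keq expr → x = -0.001945; check Q = 272.5
Then remove 0.001511 M of G.
Step 3:
                   G          X
  I         0.002408      1.033
  C         0.001488  -0.002977
  E         0.003896       1.03
  solve Keq expr → x = -0.001488; check Q = 272.5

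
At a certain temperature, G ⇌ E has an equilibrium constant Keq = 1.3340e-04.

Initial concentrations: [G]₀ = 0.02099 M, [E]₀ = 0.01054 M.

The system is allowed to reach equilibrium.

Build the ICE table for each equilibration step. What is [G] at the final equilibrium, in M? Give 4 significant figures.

Q₀ = 0.5021 vs Keq = 1.3340e-04 ⇒ Q>K, reverse
Step 1:
                    G           E
  I           0.02099     0.01054
  C           0.01054    -0.01054
  E           0.03153  4.2055e-06
  solve Keq expr → x = -0.01054; check Q = 1.3340e-04

[G]_eq = 0.03153 M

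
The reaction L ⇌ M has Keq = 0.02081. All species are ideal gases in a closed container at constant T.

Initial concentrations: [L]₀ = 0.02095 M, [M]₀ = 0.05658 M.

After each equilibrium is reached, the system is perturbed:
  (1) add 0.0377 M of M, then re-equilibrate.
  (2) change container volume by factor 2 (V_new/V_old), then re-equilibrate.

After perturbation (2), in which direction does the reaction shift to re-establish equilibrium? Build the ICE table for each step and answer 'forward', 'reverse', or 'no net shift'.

Direction: no net shift

Q₀ = 2.701 vs Keq = 0.02081 ⇒ Q>K, reverse
Step 1:
                  L         M
  init      0.02095   0.05658
  Δ           0.055    -0.055
  eq        0.07595  0.001581
  solve Keq expr → x = -0.055; check Q = 0.02081
Then add 0.0377 M of M.
Step 2:
                  L         M
  init      0.07595   0.03928
  Δ         0.03693  -0.03693
  eq         0.1129  0.002349
  solve Keq expr → x = -0.03693; check Q = 0.02081
Then change container volume by factor 2 (V_new/V_old).
Step 3:
                  L         M
  init      0.05644  0.001175
  Δ               0         0
  eq        0.05644  0.001175
  solve Keq expr → x = 0; check Q = 0.02081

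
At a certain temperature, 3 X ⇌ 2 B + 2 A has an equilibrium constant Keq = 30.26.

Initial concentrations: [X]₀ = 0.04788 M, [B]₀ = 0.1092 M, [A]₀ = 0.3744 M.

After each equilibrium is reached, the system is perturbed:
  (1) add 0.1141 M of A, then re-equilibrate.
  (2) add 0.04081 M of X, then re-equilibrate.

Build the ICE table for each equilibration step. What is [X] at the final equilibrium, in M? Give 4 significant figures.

Q₀ = 15.23 vs Keq = 30.26 ⇒ Q<K, forward
Step 1:
                   X          B          A
  I          0.04788     0.1092     0.3744
  C        -0.008161    0.00544    0.00544
  E          0.03972     0.1146     0.3798
  solve Keq expr → x = 0.00272; check Q = 30.26
Then add 0.1141 M of A.
Step 2:
                   X          B          A
  I          0.03972     0.1146     0.4939
  C         0.006199  -0.004133  -0.004133
  E          0.04592     0.1105     0.4898
  solve Keq expr → x = -0.002066; check Q = 30.26
Then add 0.04081 M of X.
Step 3:
                   X          B          A
  I          0.08673     0.1105     0.4898
  C         -0.03329     0.0222     0.0222
  E          0.05343     0.1327      0.512
  solve Keq expr → x = 0.0111; check Q = 30.26

[X]_eq = 0.05343 M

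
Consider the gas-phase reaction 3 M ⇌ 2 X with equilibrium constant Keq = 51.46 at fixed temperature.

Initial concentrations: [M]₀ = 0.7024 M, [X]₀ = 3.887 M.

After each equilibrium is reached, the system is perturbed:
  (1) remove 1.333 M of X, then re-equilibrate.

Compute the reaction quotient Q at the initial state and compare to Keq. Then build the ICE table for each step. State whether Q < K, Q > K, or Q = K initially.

Q₀ = 43.6; Q < K (proceeds forward)

Q₀ = 43.6 vs Keq = 51.46 ⇒ Q<K, forward
Step 1:
                   M          X
  I           0.7024      3.887
  C          -0.0351     0.0234
  E           0.6673       3.91
  solve Keq expr → x = 0.0117; check Q = 51.46
Then remove 1.333 M of X.
Step 2:
                   M          X
  I           0.6673      2.577
  C           -0.149    0.09934
  E           0.5183      2.677
  solve Keq expr → x = 0.04967; check Q = 51.46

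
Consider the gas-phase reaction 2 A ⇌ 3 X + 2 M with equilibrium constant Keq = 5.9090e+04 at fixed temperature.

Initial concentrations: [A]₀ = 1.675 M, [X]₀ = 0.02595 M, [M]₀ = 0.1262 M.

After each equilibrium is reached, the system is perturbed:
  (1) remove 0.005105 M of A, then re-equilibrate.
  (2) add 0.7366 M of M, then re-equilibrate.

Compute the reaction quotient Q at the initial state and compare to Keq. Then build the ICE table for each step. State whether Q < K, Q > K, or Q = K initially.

Q₀ = 9.9198e-08 vs Keq = 5.9090e+04 ⇒ Q<K, forward
Step 1:
                   A          X          M
  Initial      1.675    0.02595     0.1262
  Change      -1.646      2.469      1.646
  Equil      0.02874      2.495      1.772
  solve Keq expr → x = 0.8231; check Q = 5.9090e+04
Then remove 0.005105 M of A.
Step 2:
                   A          X          M
  Initial    0.02364      2.495      1.772
  Change    0.004899  -0.007349  -0.004899
  Equil      0.02854      2.488      1.768
  solve Keq expr → x = -0.00245; check Q = 5.9090e+04
Then add 0.7366 M of M.
Step 3:
                   A          X          M
  Initial    0.02854      2.488      2.504
  Change      0.0113   -0.01695    -0.0113
  Equil      0.03983      2.471      2.493
  solve Keq expr → x = -0.005649; check Q = 5.9090e+04

Q₀ = 9.9198e-08; Q < K (proceeds forward)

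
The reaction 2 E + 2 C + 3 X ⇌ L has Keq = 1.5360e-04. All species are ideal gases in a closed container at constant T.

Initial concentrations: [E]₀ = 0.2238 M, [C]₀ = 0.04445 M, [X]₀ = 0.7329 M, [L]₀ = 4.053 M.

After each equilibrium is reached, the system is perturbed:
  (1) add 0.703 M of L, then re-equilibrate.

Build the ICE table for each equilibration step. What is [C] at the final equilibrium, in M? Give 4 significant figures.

[C]_eq = 3.237 M

Q₀ = 1.0403e+05 vs Keq = 1.5360e-04 ⇒ Q>K, reverse
Step 1:
                    E           C           X           L
  I            0.2238     0.04445      0.7329       4.053
  C              3.08        3.08       4.621       -1.54
  E             3.304       3.125       5.354       2.513
  solve Keq expr → x = -1.54; check Q = 1.5360e-04
Then add 0.703 M of L.
Step 2:
                    E           C           X           L
  I             3.304       3.125       5.354       3.216
  C            0.1117      0.1117      0.1675    -0.05584
  E             3.416       3.237       5.521        3.16
  solve Keq expr → x = -0.05584; check Q = 1.5360e-04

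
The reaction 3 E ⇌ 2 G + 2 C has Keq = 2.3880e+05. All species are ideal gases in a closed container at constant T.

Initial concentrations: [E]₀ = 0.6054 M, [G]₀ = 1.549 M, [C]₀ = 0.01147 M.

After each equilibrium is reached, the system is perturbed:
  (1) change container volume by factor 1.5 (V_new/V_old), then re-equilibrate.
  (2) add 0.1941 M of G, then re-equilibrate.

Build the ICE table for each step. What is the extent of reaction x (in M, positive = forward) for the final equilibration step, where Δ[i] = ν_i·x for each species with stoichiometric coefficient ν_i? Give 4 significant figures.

x = -2.5661e-04 M

Q₀ = 0.001423 vs Keq = 2.3880e+05 ⇒ Q<K, forward
Step 1:
                    E           G           C
  Initial      0.6054       1.549     0.01147
  Change      -0.5916      0.3944      0.3944
  Equil       0.01376       1.943      0.4059
  solve Keq expr → x = 0.1972; check Q = 2.3880e+05
Then change container volume by factor 1.5 (V_new/V_old).
Step 2:
                    E           G           C
  Initial    0.009174       1.296      0.2706
  Change    -0.001142  7.6106e-04  7.6106e-04
  Equil      0.008032       1.296      0.2714
  solve Keq expr → x = 3.8053e-04; check Q = 2.3880e+05
Then add 0.1941 M of G.
Step 3:
                    E           G           C
  Initial    0.008032        1.49      0.2714
  Change   7.6983e-04 -5.1322e-04 -5.1322e-04
  Equil      0.008802        1.49      0.2708
  solve Keq expr → x = -2.5661e-04; check Q = 2.3880e+05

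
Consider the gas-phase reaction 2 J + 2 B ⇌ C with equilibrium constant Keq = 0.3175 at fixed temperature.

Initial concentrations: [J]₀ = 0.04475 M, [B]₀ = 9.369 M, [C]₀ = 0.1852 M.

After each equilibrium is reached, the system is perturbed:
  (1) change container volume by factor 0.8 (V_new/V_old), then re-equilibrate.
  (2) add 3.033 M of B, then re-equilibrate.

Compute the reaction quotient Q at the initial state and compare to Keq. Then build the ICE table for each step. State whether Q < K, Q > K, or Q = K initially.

Q₀ = 1.054 vs Keq = 0.3175 ⇒ Q>K, reverse
Step 1:
                  J         B         C
  Initial   0.04475     9.369    0.1852
  Change     0.0328    0.0328   -0.0164
  Equil     0.07755     9.402    0.1688
  solve Keq expr → x = -0.0164; check Q = 0.3175
Then change container volume by factor 0.8 (V_new/V_old).
Step 2:
                  J         B         C
  Initial   0.09694     11.75     0.211
  Change   -0.02537  -0.02537   0.01268
  Equil     0.07157     11.73    0.2237
  solve Keq expr → x = 0.01268; check Q = 0.3175
Then add 3.033 M of B.
Step 3:
                  J         B         C
  Initial   0.07157     14.76    0.2237
  Change   -0.01378  -0.01378  0.006892
  Equil     0.05779     14.75    0.2306
  solve Keq expr → x = 0.006892; check Q = 0.3175

Q₀ = 1.054; Q > K (proceeds reverse)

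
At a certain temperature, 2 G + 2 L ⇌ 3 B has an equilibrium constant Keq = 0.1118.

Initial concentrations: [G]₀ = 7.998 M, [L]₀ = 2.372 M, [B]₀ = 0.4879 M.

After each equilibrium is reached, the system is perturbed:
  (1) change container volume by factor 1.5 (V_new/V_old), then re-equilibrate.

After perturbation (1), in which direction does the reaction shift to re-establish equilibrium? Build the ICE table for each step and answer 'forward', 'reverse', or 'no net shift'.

Q₀ = 3.2270e-04 vs Keq = 0.1118 ⇒ Q<K, forward
Step 1:
                   G          L          B
  init         7.998      2.372     0.4879
  Δ           -1.068     -1.068      1.602
  eq            6.93      1.304       2.09
  solve Keq expr → x = 0.534; check Q = 0.1118
Then change container volume by factor 1.5 (V_new/V_old).
Step 2:
                   G          L          B
  init          4.62     0.8693      1.393
  Δ          0.06759    0.06759    -0.1014
  eq           4.688     0.9369      1.292
  solve Keq expr → x = -0.0338; check Q = 0.1118

Direction: reverse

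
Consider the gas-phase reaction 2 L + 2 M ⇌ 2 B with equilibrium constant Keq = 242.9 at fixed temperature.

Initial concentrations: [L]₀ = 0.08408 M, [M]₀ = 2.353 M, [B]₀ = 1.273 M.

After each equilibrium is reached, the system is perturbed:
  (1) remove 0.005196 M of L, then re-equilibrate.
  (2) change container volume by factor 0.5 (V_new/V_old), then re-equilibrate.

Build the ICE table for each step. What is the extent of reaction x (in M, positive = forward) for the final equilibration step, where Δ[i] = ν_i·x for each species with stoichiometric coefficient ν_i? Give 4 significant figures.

Q₀ = 41.4 vs Keq = 242.9 ⇒ Q<K, forward
Step 1:
                  L         M         B
  init      0.08408     2.353     1.273
  Δ        -0.04734  -0.04734   0.04734
  eq        0.03674     2.306      1.32
  solve Keq expr → x = 0.02367; check Q = 242.9
Then remove 0.005196 M of L.
Step 2:
                  L         M         B
  init      0.03155     2.306      1.32
  Δ        0.004979  0.004979 -0.004979
  eq        0.03653     2.311     1.315
  solve Keq expr → x = -0.002489; check Q = 242.9
Then change container volume by factor 0.5 (V_new/V_old).
Step 3:
                  L         M         B
  init      0.07305     4.621     2.631
  Δ        -0.03574  -0.03574   0.03574
  eq        0.03731     4.586     2.666
  solve Keq expr → x = 0.01787; check Q = 242.9

x = 0.01787 M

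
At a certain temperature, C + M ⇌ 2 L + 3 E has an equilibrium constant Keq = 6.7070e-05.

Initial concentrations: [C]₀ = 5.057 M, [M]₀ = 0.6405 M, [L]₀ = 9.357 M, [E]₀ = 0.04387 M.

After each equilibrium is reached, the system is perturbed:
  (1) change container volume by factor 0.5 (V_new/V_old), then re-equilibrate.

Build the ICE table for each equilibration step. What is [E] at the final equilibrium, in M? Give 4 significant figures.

Q₀ = 0.002282 vs Keq = 6.7070e-05 ⇒ Q>K, reverse
Step 1:
                  C         M         L         E
  init        5.057    0.6405     9.357   0.04387
  Δ         0.01008   0.01008  -0.02016  -0.03023
  eq          5.067    0.6506     9.337   0.01364
  solve Keq expr → x = -0.01008; check Q = 6.7070e-05
Then change container volume by factor 0.5 (V_new/V_old).
Step 2:
                  C         M         L         E
  init        10.13     1.301     18.67   0.02727
  Δ        0.004538  0.004538 -0.009077  -0.01361
  eq          10.14     1.306     18.66   0.01366
  solve Keq expr → x = -0.004538; check Q = 6.7070e-05

[E]_eq = 0.01366 M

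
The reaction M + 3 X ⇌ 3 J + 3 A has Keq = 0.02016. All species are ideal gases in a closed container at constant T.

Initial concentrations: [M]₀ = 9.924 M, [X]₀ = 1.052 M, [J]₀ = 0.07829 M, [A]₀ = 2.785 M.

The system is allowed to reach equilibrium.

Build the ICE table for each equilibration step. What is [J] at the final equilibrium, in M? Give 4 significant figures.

Q₀ = 8.9714e-04 vs Keq = 0.02016 ⇒ Q<K, forward
Step 1:
                  M         X         J         A
  init        9.924     1.052   0.07829     2.785
  Δ        -0.03714   -0.1114    0.1114    0.1114
  eq          9.887    0.9406    0.1897     2.896
  solve Keq expr → x = 0.03714; check Q = 0.02016

[J]_eq = 0.1897 M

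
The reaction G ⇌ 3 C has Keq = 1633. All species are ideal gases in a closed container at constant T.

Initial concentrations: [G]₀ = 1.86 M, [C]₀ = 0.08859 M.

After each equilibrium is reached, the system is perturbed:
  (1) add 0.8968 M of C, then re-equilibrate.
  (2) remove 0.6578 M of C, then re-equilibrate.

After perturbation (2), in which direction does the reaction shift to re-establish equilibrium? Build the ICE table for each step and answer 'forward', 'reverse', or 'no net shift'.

Q₀ = 3.7380e-04 vs Keq = 1633 ⇒ Q<K, forward
Step 1:
                    G           C
  I              1.86     0.08859
  C            -1.765       5.294
  E           0.09547       5.382
  solve Keq expr → x = 1.765; check Q = 1633
Then add 0.8968 M of C.
Step 2:
                    G           C
  I           0.09547       6.279
  C           0.04628     -0.1388
  E            0.1418        6.14
  solve Keq expr → x = -0.04628; check Q = 1633
Then remove 0.6578 M of C.
Step 3:
                    G           C
  I            0.1418       5.482
  C          -0.03495      0.1049
  E            0.1068       5.587
  solve Keq expr → x = 0.03495; check Q = 1633

Direction: forward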